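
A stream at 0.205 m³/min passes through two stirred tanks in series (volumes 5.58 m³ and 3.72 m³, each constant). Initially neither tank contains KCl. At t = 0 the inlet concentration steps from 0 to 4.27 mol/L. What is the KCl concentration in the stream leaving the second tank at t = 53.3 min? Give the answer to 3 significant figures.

Each tank obeys Vᵢ dCᵢ/dt = Q(Cᵢ₋₁ − Cᵢ), so τᵢ = Vᵢ/Q.
τ₁ = 5.58/0.205 = 27.220 min; τ₂ = 3.72/0.205 = 18.146 min.
Solving the cascade with C₁(0)=C₂(0)=0 gives C₂(t) = C_in[1 − (τ₁ e^(−t/τ₁) − τ₂ e^(−t/τ₂))/(τ₁ − τ₂)].
At t = 53.3: e^(−t/τ₁) = 0.14112, e^(−t/τ₂) = 0.053012.
C₂ = 4.27·[1 − (27.220·0.14112 − 18.146·0.053012)/(9.0732)] = 4.27·0.68267 = 2.9150 mol/L.

2.91 mol/L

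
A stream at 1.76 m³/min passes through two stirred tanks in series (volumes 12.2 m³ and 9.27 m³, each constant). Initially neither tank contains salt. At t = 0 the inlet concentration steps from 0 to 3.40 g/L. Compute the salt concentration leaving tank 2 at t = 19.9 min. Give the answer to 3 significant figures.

Time constants: τᵢ = Vᵢ/Q for each well-mixed tank.
τ₁ = 12.2/1.76 = 6.9318 min; τ₂ = 9.27/1.76 = 5.2670 min.
Solving the cascade with C₁(0)=C₂(0)=0 gives C₂(t) = C_in[1 − (τ₁ e^(−t/τ₁) − τ₂ e^(−t/τ₂))/(τ₁ − τ₂)].
At t = 19.9: e^(−t/τ₁) = 0.056652, e^(−t/τ₂) = 0.022864.
C₂ = 3.40·[1 − (6.9318·0.056652 − 5.2670·0.022864)/(1.6648)] = 3.40·0.83645 = 2.8439 g/L.

2.84 g/L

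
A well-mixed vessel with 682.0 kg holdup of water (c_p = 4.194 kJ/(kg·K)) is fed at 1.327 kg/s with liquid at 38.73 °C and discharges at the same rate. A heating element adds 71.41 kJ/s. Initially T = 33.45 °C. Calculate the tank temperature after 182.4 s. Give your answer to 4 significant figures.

38.86 °C

M c_p dT/dt = ṁ c_p (T_in − T) + Q̇.
τ = M/ṁ = 513.941 s; T_ss = T_in + Q̇/(ṁ c_p) = 38.73 + 71.41/(1.327·4.194) = 51.5610 °C.
Solution: T(t) = T_ss + (T₀ − T_ss) e^(−t/τ).
T(182.4) = 51.5610 + (-18.1110)·e^(−182.4/513.941) = 51.5610 + (-18.1110)·0.701240 = 38.8608 °C.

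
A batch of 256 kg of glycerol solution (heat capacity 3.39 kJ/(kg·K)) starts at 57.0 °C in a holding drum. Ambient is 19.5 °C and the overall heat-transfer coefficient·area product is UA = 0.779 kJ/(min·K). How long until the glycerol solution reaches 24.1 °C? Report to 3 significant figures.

M c_p dT/dt = −UA(T − T_amb).
τ = M c_p/UA = 1114.0 min; T_ss = T_amb = 19.500 °C.
T(t) = T_ss + (T₀ − T_ss)e^(−t/τ); set T = 24.1:
t = −τ ln[(T − T_ss)/(T₀ − T_ss)] = −1114.0 · ln(0.12267) = 2337.6 min.

2340 min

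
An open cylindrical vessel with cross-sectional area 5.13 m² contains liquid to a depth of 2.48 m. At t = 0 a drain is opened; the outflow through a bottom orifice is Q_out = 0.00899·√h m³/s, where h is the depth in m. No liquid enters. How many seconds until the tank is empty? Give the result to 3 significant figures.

1800 s

With no inflow, A dh/dt = −0.00899 √h.
This is separable: 2 d(√h)/dt = −0.00899/A, so √h = √h₀ − (0.00899/(2A)) t.
Set h = 0: 2√h₀ = (0.00899/A) t_empty ⇒ t_empty = 2A√h₀/0.00899.
t_empty = 2·5.13·√2.48/0.00899 = 10.260·1.5748/0.00899 = 1797.3 s.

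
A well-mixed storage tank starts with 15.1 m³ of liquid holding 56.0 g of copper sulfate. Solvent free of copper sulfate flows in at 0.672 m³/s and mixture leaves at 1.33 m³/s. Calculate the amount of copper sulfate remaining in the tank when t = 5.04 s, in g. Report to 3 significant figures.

Let m(t) be the amount of copper sulfate. Volume: V(t) = V₀ + (Q_in − Q_out) t = 15.1 − 0.65800 t; V(5.04) = 11.784 m³.
Species balance (pure solvent in): dm/dt = −Q_out · m/V(t).
dm/m = −Q_out dt/(V₀ − 0.65800 t); integrating gives ln(m/m₀) = −(Q_out/(Q_in−Q_out)) ln(V/V₀).
m = m₀ (V₀/V)^(Q_out/(Q_in−Q_out)) = 56.0 × (15.1/11.784)^(-2.0213) = 33.924 g.

33.9 g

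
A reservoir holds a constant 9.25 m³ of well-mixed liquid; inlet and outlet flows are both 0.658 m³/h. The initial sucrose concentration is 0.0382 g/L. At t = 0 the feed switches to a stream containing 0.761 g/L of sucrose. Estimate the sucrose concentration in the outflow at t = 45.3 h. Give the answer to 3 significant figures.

0.732 g/L

Transient balance on the dissolved component: V dC/dt = Q(C_in − C).
Time constant τ = V/Q = 9.25/0.658 = 14.058 h.
This is linear first-order; C(t) = C_in + (C₀ − C_in) e^(−t/τ).
C(45.3) = 0.761 + (0.0382 − 0.761)·e^(−45.3/14.058) = 0.761 + (-0.72280)·0.039858 = 0.73219 g/L.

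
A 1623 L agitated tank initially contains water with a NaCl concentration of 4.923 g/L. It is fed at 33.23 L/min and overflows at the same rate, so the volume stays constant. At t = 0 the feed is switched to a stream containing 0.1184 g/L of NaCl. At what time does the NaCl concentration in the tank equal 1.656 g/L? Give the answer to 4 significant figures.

Species balance: V dC/dt = Q(C_in − C) ⇒ τ = V/Q = 48.8414 min.
C(t) = C_in + (C₀ − C_in) e^(−t/τ). Set C = 1.656 and solve for t:
e^(−t/τ) = (C − C_in)/(C₀ − C_in) = (1.656 − 0.1184)/(4.923 − 0.1184) = 0.320027
t = −τ ln(…) = 48.8414 × 1.13935 = 55.6475 min.

55.65 min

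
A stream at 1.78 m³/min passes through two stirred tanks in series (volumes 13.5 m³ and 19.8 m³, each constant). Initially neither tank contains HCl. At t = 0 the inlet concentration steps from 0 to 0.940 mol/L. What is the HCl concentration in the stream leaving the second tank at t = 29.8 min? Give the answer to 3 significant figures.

Species balance on tank i: dCᵢ/dt = (Cᵢ₋₁ − Cᵢ)/τᵢ with τᵢ = Vᵢ/Q.
τ₁ = 13.5/1.78 = 7.5843 min; τ₂ = 19.8/1.78 = 11.124 min.
Solving the cascade with C₁(0)=C₂(0)=0 gives C₂(t) = C_in[1 − (τ₁ e^(−t/τ₁) − τ₂ e^(−t/τ₂))/(τ₁ − τ₂)].
At t = 29.8: e^(−t/τ₁) = 0.019660, e^(−t/τ₂) = 0.068632.
C₂ = 0.940·[1 − (7.5843·0.019660 − 11.124·0.068632)/(-3.5393)] = 0.940·0.82643 = 0.77684 mol/L.

0.777 mol/L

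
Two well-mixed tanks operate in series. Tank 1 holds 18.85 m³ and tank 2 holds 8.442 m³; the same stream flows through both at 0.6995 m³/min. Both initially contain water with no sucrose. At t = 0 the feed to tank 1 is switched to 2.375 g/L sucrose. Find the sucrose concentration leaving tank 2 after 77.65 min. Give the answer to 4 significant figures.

Time constants: τᵢ = Vᵢ/Q for each well-mixed tank.
τ₁ = 18.85/0.6995 = 26.9478 min; τ₂ = 8.442/0.6995 = 12.0686 min.
Solving the cascade with C₁(0)=C₂(0)=0 gives C₂(t) = C_in[1 − (τ₁ e^(−t/τ₁) − τ₂ e^(−t/τ₂))/(τ₁ − τ₂)].
At t = 77.65: e^(−t/τ₁) = 0.0560509, e^(−t/τ₂) = 0.00160595.
C₂ = 2.375·[1 − (26.9478·0.0560509 − 12.0686·0.00160595)/(14.8792)] = 2.375·0.899788 = 2.13700 g/L.

2.137 g/L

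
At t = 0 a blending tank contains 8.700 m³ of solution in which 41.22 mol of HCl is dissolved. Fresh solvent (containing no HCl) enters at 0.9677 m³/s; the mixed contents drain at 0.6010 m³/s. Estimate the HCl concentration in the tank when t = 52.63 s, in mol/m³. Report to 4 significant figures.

0.2168 mol/m³

Let m(t) be the amount of HCl. Volume: V(t) = V₀ + (Q_in − Q_out) t = 8.700 + 0.366700 t; V(52.63) = 27.9994 m³.
No HCl enters, so dm/dt = −Q_out · (m/V).
dm/m = −Q_out dt/(V₀ + 0.366700 t); integrating gives ln(m/m₀) = −(Q_out/(Q_in−Q_out)) ln(V/V₀).
m = m₀ (V₀/V)^(Q_out/(Q_in−Q_out)) = 41.22 × (8.700/27.9994)^(1.63894) = 6.06921 mol.
C = m/V = 6.06921/27.9994 = 0.216762 mol/m³.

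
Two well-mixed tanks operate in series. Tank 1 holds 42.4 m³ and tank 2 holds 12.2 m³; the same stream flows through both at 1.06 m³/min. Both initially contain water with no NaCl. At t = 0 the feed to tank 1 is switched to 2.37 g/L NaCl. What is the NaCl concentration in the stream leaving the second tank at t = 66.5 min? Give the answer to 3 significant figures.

Species balance on tank i: dCᵢ/dt = (Cᵢ₋₁ − Cᵢ)/τᵢ with τᵢ = Vᵢ/Q.
τ₁ = 42.4/1.06 = 40.000 min; τ₂ = 12.2/1.06 = 11.509 min.
Tank 1: C₁ = C_in(1 − e^(−t/τ₁)). Tank 2 (τ₁ ≠ τ₂): C₂ = C_in[1 − (τ₁ e^(−t/τ₁) − τ₂ e^(−t/τ₂))/(τ₁ − τ₂)].
At t = 66.5: e^(−t/τ₁) = 0.18966, e^(−t/τ₂) = 0.0030953.
C₂ = 2.37·[1 − (40.000·0.18966 − 11.509·0.0030953)/(28.491)] = 2.37·0.73497 = 1.7419 g/L.

1.74 g/L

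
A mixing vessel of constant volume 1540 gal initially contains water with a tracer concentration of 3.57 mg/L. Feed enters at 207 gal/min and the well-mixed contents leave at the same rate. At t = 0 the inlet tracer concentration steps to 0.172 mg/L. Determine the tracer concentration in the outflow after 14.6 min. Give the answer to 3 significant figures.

Mass balance on the solute (V constant): V dC/dt = Q(C_in − C).
Rewrite as dC/dt + C/τ = C_in/τ, τ = V/Q = 7.4396 min.
C approaches C_in exponentially: C(t) = C_in + (C₀ − C_in) e^(−t/τ).
C(14.6) = 0.172 + (3.57 − 0.172)·e^(−14.6/7.4396) = 0.172 + (3.3980)·0.14051 = 0.64946 mg/L.

0.649 mg/L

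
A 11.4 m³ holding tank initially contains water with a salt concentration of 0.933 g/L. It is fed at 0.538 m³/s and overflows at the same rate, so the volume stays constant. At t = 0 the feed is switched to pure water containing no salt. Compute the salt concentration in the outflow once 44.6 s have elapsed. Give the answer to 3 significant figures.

0.114 g/L

Unsteady species balance (constant V, well mixed): V dC/dt = Q(C_in − C).
So dC/dt = (C_in − C)/τ with τ = V/Q = 11.4/0.538 = 21.190 s.
Solution: C(t) = C_in + (C₀ − C_in) e^(−t/τ).
C(44.6) = 0 + (0.933 − 0)·e^(−44.6/21.190) = 0 + (0.93300)·0.12187 = 0.11370 g/L.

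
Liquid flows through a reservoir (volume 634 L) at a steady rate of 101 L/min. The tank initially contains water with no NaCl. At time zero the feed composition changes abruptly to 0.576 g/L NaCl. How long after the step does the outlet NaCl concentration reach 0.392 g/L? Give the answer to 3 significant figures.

7.16 min

Species balance: V dC/dt = Q(C_in − C) ⇒ τ = V/Q = 6.2772 min.
C(t) = C_in + (C₀ − C_in) e^(−t/τ). Set C = 0.392 and solve for t:
e^(−t/τ) = (C − C_in)/(C₀ − C_in) = (0.392 − 0.576)/(0 − 0.576) = 0.31944
t = −τ ln(…) = 6.2772 × 1.1412 = 7.1634 min.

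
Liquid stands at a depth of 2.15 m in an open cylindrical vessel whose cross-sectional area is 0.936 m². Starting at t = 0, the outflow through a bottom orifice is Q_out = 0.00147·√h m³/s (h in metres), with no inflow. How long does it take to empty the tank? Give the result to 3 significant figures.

A dh/dt = −Q_out = −0.00147 √h.
This is separable: 2 d(√h)/dt = −0.00147/A, so √h = √h₀ − (0.00147/(2A)) t.
Set h = 0: 2√h₀ = (0.00147/A) t_empty ⇒ t_empty = 2A√h₀/0.00147.
t_empty = 2·0.936·√2.15/0.00147 = 1.8720·1.4663/0.00147 = 1867.3 s.

1870 s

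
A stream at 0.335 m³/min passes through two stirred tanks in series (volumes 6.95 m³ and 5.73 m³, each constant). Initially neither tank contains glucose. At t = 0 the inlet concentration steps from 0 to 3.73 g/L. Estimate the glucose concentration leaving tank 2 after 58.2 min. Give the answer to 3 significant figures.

3.03 g/L

Species balance on tank i: dCᵢ/dt = (Cᵢ₋₁ − Cᵢ)/τᵢ with τᵢ = Vᵢ/Q.
τ₁ = 6.95/0.335 = 20.746 min; τ₂ = 5.73/0.335 = 17.104 min.
Tank 1: C₁ = C_in(1 − e^(−t/τ₁)). Tank 2 (τ₁ ≠ τ₂): C₂ = C_in[1 − (τ₁ e^(−t/τ₁) − τ₂ e^(−t/τ₂))/(τ₁ − τ₂)].
At t = 58.2: e^(−t/τ₁) = 0.060487, e^(−t/τ₂) = 0.033286.
C₂ = 3.73·[1 − (20.746·0.060487 − 17.104·0.033286)/(3.6418)] = 3.73·0.81176 = 3.0279 g/L.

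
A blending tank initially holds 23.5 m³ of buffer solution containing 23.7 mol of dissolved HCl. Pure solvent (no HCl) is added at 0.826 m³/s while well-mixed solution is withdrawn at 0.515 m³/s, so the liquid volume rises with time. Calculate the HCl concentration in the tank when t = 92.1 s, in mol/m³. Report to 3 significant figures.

0.121 mol/m³

Total volume: dV/dt = Q_in − Q_out = 0.31100 m³/s, so V(t) = 23.5 + 0.31100 t and V(92.1) = 52.143 m³.
No HCl enters, so dm/dt = −Q_out · (m/V).
dm/m = −Q_out dt/(V₀ + 0.31100 t); integrating gives ln(m/m₀) = −(Q_out/(Q_in−Q_out)) ln(V/V₀).
m = m₀ (V₀/V)^(Q_out/(Q_in−Q_out)) = 23.7 × (23.5/52.143)^(1.6559) = 6.3325 mol.
C = m/V = 6.3325/52.143 = 0.12145 mol/m³.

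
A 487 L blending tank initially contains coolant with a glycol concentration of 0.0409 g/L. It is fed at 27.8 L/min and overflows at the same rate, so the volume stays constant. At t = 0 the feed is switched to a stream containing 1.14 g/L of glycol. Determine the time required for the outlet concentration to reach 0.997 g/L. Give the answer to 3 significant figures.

35.7 min

Species balance: V dC/dt = Q(C_in − C) ⇒ τ = V/Q = 17.518 min.
C(t) = C_in + (C₀ − C_in) e^(−t/τ). Set C = 0.997 and solve for t:
e^(−t/τ) = (C − C_in)/(C₀ − C_in) = (0.997 − 1.14)/(0.0409 − 1.14) = 0.13011
t = −τ ln(…) = 17.518 × 2.0394 = 35.726 min.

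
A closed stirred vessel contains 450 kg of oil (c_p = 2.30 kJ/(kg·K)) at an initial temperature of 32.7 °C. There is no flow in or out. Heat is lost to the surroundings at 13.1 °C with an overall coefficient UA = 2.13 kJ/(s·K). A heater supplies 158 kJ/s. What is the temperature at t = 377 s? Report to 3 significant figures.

M c_p dT/dt = −UA(T − T_amb) + Q̇.
dT/dt = (T_ss − T)/τ with T_ss = T_amb + Q̇/UA = 13.1 + 158/2.13 = 87.278 °C, τ = M c_p/UA = 450·2.30/2.13 = 485.92 s.
This is linear first-order; T(t) = T_ss + (T₀ − T_ss) e^(−t/τ).
T(377) = 87.278 + (-54.578)·0.46031 = 62.155 °C.

62.2 °C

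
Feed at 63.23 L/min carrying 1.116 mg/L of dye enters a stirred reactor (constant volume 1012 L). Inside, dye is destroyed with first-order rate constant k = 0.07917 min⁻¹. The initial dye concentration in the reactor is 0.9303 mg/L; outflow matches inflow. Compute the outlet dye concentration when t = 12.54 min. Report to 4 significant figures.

Species balance: V dC/dt = Q C_in − Q C − k V C.
dC/dt = (Q/V) C_in − (Q/V + k) C; effective rate a = Q/V + k = 0.0624802 + 0.07917 = 0.141650 min⁻¹.
C_ss = Q C_in/(Q + kV) = 0.492254 mg/L; C(t) = C_ss + (C₀ − C_ss) e^(−a t).
C(12.54) = 0.492254 + (0.438046)·e^(−0.141650·12.54) = 0.492254 + (0.438046)·0.169264 = 0.566400 mg/L.

0.5664 mg/L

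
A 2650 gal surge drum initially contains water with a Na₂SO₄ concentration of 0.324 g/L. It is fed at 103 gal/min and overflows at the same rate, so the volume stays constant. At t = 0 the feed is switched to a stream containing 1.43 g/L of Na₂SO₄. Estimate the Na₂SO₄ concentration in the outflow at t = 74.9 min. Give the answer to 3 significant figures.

Transient balance on the dissolved component: V dC/dt = Q(C_in − C).
So dC/dt = (C_in − C)/τ with τ = V/Q = 2650/103 = 25.728 min.
C approaches C_in exponentially: C(t) = C_in + (C₀ − C_in) e^(−t/τ).
C(74.9) = 1.43 + (0.324 − 1.43)·e^(−74.9/25.728) = 1.43 + (-1.1060)·0.054410 = 1.3698 g/L.

1.37 g/L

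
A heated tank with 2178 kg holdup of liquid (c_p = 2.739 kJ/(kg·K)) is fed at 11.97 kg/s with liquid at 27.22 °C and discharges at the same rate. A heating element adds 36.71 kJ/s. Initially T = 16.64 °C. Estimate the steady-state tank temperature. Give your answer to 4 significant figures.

28.34 °C

M c_p dT/dt = ṁ c_p (T_in − T) + Q̇.
At steady state dT/dt = 0 ⇒ T_ss = T_in + Q̇/(ṁ c_p) = 27.22 + 36.71/(11.97·2.739) = 28.3397 °C.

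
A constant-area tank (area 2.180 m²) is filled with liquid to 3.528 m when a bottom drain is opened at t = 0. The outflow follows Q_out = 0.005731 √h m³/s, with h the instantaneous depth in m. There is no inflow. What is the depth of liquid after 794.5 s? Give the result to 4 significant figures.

0.6955 m

With no inflow, A dh/dt = −0.005731 √h.
This is separable: 2 d(√h)/dt = −0.005731/A, so √h = √h₀ − (0.005731/(2A)) t.
√h = √3.528 − 0.005731·794.5/(2·2.180) = 1.87830 − 1.04433 = 0.833967.
h = 0.833967² = 0.695501 m.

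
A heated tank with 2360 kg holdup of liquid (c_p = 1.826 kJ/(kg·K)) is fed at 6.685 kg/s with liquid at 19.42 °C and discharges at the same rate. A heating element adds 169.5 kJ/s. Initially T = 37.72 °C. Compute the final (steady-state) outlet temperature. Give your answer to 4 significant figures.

33.31 °C

M c_p dT/dt = ṁ c_p (T_in − T) + Q̇.
At steady state dT/dt = 0 ⇒ T_ss = T_in + Q̇/(ṁ c_p) = 19.42 + 169.5/(6.685·1.826) = 33.3057 °C.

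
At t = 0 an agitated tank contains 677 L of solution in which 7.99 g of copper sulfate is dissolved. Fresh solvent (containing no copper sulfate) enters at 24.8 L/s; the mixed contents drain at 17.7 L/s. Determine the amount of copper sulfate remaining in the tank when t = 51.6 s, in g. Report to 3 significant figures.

Total volume: dV/dt = Q_in − Q_out = 7.1000 L/s, so V(t) = 677 + 7.1000 t and V(51.6) = 1043.4 L.
Species balance (pure solvent in): dm/dt = −Q_out · m/V(t).
Separate: dm/m = −Q_out dt/V(t) ⇒ ln(m/m₀) = −(Q_out/(Q_in−Q_out)) ln(V/V₀).
m = m₀ (V₀/V)^(Q_out/(Q_in−Q_out)) = 7.99 × (677/1043.4)^(2.4930) = 2.7180 g.

2.72 g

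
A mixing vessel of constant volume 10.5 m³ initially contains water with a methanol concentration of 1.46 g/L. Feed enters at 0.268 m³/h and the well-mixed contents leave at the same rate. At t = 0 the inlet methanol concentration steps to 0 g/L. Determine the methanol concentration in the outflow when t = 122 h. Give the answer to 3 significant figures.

0.0649 g/L

Accumulation = in − out for the solute gives V dC/dt = Q(C_in − C).
So dC/dt = (C_in − C)/τ with τ = V/Q = 10.5/0.268 = 39.179 h.
C approaches C_in exponentially: C(t) = C_in + (C₀ − C_in) e^(−t/τ).
C(122) = 0 + (1.46 − 0)·e^(−122/39.179) = 0 + (1.4600)·0.044427 = 0.064864 g/L.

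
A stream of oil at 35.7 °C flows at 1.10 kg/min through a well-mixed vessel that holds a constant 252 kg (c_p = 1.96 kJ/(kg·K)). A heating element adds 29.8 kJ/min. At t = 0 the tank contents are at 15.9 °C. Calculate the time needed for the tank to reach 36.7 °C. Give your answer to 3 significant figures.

221 min

Heat balance on the well-mixed liquid: M c_p dT/dt = ṁ c_p (T_in − T) + 29.8.
τ = M/ṁ = 229.09 min; T_ss = T_in + Q̇/(ṁ c_p) = 49.522 °C.
T(t) = T_ss + (T₀ − T_ss) e^(−t/τ). Set T = 36.7:
e^(−t/τ) = (36.7 − 49.522)/(15.9 − 49.522) = 0.38136
t = −229.09 · ln(0.38136) = 220.85 min.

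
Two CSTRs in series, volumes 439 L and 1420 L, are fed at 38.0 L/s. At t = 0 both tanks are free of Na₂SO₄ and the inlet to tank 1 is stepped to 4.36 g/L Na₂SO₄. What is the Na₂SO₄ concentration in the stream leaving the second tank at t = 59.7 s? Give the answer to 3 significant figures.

Species balance on tank i: dCᵢ/dt = (Cᵢ₋₁ − Cᵢ)/τᵢ with τᵢ = Vᵢ/Q.
τ₁ = 439/38.0 = 11.553 s; τ₂ = 1420/38.0 = 37.368 s.
Solving the cascade with C₁(0)=C₂(0)=0 gives C₂(t) = C_in[1 − (τ₁ e^(−t/τ₁) − τ₂ e^(−t/τ₂))/(τ₁ − τ₂)].
At t = 59.7: e^(−t/τ₁) = 0.0056979, e^(−t/τ₂) = 0.20238.
C₂ = 4.36·[1 − (11.553·0.0056979 − 37.368·0.20238)/(-25.816)] = 4.36·0.70960 = 3.0939 g/L.

3.09 g/L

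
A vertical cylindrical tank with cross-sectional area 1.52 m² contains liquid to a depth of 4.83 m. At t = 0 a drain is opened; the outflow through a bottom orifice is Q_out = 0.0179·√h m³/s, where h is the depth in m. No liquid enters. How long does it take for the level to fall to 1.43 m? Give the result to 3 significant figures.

170 s

With no inflow, A dh/dt = −0.0179 √h.
This is separable: 2 d(√h)/dt = −0.0179/A, so √h = √h₀ − (0.0179/(2A)) t.
t = 2A(√h₀ − √h)/0.0179 = 2·1.52·(√4.83 − √1.43)/0.0179
  = 3.0400 × (2.1977 − 1.1958) / 0.0179 = 170.16 s.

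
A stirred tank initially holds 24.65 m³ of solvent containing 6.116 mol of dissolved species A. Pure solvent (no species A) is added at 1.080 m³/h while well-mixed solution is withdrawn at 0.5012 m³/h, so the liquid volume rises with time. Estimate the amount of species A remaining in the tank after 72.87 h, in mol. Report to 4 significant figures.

2.579 mol

Total volume: dV/dt = Q_in − Q_out = 0.578800 m³/h, so V(t) = 24.65 + 0.578800 t and V(72.87) = 66.8272 m³.
Species balance (pure solvent in): dm/dt = −Q_out · m/V(t).
Separate: dm/m = −Q_out dt/V(t) ⇒ ln(m/m₀) = −(Q_out/(Q_in−Q_out)) ln(V/V₀).
m = m₀ (V₀/V)^(Q_out/(Q_in−Q_out)) = 6.116 × (24.65/66.8272)^(0.865930) = 2.57871 mol.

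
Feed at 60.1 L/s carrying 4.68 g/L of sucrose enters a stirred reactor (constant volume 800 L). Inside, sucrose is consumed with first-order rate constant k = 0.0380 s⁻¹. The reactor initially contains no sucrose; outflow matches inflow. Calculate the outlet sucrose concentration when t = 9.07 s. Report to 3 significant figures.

Accumulation = in − out − consumed: V dC/dt = Q C_in − Q C − k V C.
dC/dt = (Q/V) C_in − (Q/V + k) C; effective rate a = Q/V + k = 0.075125 + 0.0380 = 0.11313 s⁻¹.
C_ss = Q C_in/(Q + kV) = 3.1079 g/L; C(t) = C_ss + (C₀ − C_ss) e^(−a t).
C(9.07) = 3.1079 + (-3.1079)·e^(−0.11313·9.07) = 3.1079 + (-3.1079)·0.35842 = 1.9940 g/L.

1.99 g/L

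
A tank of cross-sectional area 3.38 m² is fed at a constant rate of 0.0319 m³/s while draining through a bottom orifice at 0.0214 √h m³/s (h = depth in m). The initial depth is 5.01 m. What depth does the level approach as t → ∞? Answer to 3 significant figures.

Level balance: A dh/dt = 0.0319 − 0.0214 √h. Setting dh/dt = 0:
Q_in = 0.0214 √h_ss ⇒ √h_ss = 0.0319/0.0214 = 1.4907.
h_ss = 1.4907² = 2.2220 m. (Since h₀ = 5.01 m > h_ss, the level will fall toward this value.)

2.22 m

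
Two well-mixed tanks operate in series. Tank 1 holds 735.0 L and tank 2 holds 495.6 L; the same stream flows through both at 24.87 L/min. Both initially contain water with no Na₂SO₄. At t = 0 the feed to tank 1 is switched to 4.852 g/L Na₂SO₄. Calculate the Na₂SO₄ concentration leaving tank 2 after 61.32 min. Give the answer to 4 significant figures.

3.444 g/L

Time constants: τᵢ = Vᵢ/Q for each well-mixed tank.
τ₁ = 735.0/24.87 = 29.5537 min; τ₂ = 495.6/24.87 = 19.9276 min.
Tank 1: C₁ = C_in(1 − e^(−t/τ₁)). Tank 2 (τ₁ ≠ τ₂): C₂ = C_in[1 − (τ₁ e^(−t/τ₁) − τ₂ e^(−t/τ₂))/(τ₁ − τ₂)].
At t = 61.32: e^(−t/τ₁) = 0.125573, e^(−t/τ₂) = 0.0460911.
C₂ = 4.852·[1 − (29.5537·0.125573 − 19.9276·0.0460911)/(9.62606)] = 4.852·0.709886 = 3.44437 g/L.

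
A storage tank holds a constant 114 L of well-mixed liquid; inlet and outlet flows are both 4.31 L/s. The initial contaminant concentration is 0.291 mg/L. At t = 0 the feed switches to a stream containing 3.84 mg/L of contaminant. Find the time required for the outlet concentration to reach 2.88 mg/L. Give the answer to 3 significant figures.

Species balance: V dC/dt = Q(C_in − C) ⇒ τ = V/Q = 26.450 s.
C(t) = C_in + (C₀ − C_in) e^(−t/τ). Set C = 2.88 and solve for t:
e^(−t/τ) = (C − C_in)/(C₀ − C_in) = (2.88 − 3.84)/(0.291 − 3.84) = 0.27050
t = −τ ln(…) = 26.450 × 1.3075 = 34.583 s.

34.6 s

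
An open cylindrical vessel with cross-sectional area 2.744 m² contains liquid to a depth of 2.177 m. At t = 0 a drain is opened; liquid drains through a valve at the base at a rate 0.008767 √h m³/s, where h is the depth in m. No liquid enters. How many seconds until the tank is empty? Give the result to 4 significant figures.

923.6 s

Volume balance on the tank: A dh/dt = −0.008767 √h.
∫ h^(−1/2) dh = −(0.008767/A) ∫ dt, giving 2√h = 2√h₀ − (0.008767/A) t.
Set h = 0: 2√h₀ = (0.008767/A) t_empty ⇒ t_empty = 2A√h₀/0.008767.
t_empty = 2·2.744·√2.177/0.008767 = 5.48800·1.47547/0.008767 = 923.618 s.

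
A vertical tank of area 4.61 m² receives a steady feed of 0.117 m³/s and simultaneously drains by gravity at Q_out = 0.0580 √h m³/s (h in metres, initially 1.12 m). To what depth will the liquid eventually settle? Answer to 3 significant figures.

4.07 m

Level balance: A dh/dt = 0.117 − 0.0580 √h. Setting dh/dt = 0:
Q_in = 0.0580 √h_ss ⇒ √h_ss = 0.117/0.0580 = 2.0172.
h_ss = 2.0172² = 4.0693 m. (Since h₀ = 1.12 m < h_ss, the level will rise toward this value.)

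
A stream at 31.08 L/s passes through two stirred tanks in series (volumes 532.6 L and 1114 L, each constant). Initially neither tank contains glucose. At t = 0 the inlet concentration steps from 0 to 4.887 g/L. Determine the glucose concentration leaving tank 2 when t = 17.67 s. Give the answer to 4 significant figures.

Time constants: τᵢ = Vᵢ/Q for each well-mixed tank.
τ₁ = 532.6/31.08 = 17.1364 s; τ₂ = 1114/31.08 = 35.8430 s.
Solving the cascade with C₁(0)=C₂(0)=0 gives C₂(t) = C_in[1 − (τ₁ e^(−t/τ₁) − τ₂ e^(−t/τ₂))/(τ₁ − τ₂)].
At t = 17.67: e^(−t/τ₁) = 0.356601, e^(−t/τ₂) = 0.610801.
C₂ = 4.887·[1 − (17.1364·0.356601 − 35.8430·0.610801)/(-18.7066)] = 4.887·0.156335 = 0.764009 g/L.

0.7640 g/L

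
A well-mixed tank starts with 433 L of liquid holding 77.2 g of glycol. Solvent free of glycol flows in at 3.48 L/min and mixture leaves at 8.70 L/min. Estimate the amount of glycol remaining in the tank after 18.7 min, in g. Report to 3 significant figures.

50.4 g

Total volume: dV/dt = Q_in − Q_out = -5.2200 L/min, so V(t) = 433 − 5.2200 t and V(18.7) = 335.39 L.
Species balance (pure solvent in): dm/dt = −Q_out · m/V(t).
dm/m = −Q_out dt/(V₀ − 5.2200 t); integrating gives ln(m/m₀) = −(Q_out/(Q_in−Q_out)) ln(V/V₀).
m = m₀ (V₀/V)^(Q_out/(Q_in−Q_out)) = 77.2 × (433/335.39)^(-1.6667) = 50.433 g.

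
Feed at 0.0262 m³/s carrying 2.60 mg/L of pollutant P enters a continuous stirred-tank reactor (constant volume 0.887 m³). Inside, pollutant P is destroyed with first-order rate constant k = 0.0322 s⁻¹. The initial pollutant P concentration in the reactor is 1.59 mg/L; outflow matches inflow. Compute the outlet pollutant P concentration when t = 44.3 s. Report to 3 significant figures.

Species balance: V dC/dt = Q C_in − Q C − k V C.
dC/dt = (Q/V) C_in − (Q/V + k) C; effective rate a = Q/V + k = 0.029538 + 0.0322 = 0.061738 s⁻¹.
C_ss = Q C_in/(Q + kV) = 1.2439 mg/L; C(t) = C_ss + (C₀ − C_ss) e^(−a t).
C(44.3) = 1.2439 + (0.34606)·e^(−0.061738·44.3) = 1.2439 + (0.34606)·0.064895 = 1.2664 mg/L.

1.27 mg/L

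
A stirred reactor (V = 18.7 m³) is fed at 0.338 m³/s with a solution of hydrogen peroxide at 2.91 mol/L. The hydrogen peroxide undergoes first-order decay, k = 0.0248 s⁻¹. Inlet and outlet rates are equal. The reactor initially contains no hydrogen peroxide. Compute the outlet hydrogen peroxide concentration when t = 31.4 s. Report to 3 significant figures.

0.908 mol/L

Species balance: V dC/dt = Q C_in − Q C − k V C.
This is linear with rate a = Q/V + k = 0.042875 s⁻¹.
C_ss = Q C_in/(Q + kV) = 1.2268 mol/L; C(t) = C_ss + (C₀ − C_ss) e^(−a t).
C(31.4) = 1.2268 + (-1.2268)·e^(−0.042875·31.4) = 1.2268 + (-1.2268)·0.26021 = 0.90756 mol/L.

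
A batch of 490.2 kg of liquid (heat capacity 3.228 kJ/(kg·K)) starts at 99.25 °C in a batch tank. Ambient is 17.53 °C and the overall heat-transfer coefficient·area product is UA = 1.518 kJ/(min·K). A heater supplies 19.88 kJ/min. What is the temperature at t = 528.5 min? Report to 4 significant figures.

Energy balance: M c_p dT/dt = −UA(T − T_amb) + Q̇.
dT/dt = (T_ss − T)/τ with T_ss = T_amb + Q̇/UA = 17.53 + 19.88/1.518 = 30.6262 °C, τ = M c_p/UA = 490.2·3.228/1.518 = 1042.40 min.
Integrating: T(t) = T_ss + (T₀ − T_ss) e^(−t/τ).
T(528.5) = 30.6262 + (68.6238)·0.602298 = 71.9582 °C.

71.96 °C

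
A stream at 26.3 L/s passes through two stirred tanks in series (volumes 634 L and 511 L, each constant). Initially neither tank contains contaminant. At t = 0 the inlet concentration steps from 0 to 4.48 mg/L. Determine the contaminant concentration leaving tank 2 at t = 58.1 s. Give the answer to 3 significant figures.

3.34 mg/L

Species balance on tank i: dCᵢ/dt = (Cᵢ₋₁ − Cᵢ)/τᵢ with τᵢ = Vᵢ/Q.
τ₁ = 634/26.3 = 24.106 s; τ₂ = 511/26.3 = 19.430 s.
Solving the cascade with C₁(0)=C₂(0)=0 gives C₂(t) = C_in[1 − (τ₁ e^(−t/τ₁) − τ₂ e^(−t/τ₂))/(τ₁ − τ₂)].
At t = 58.1: e^(−t/τ₁) = 0.089803, e^(−t/τ₂) = 0.050274.
C₂ = 4.48·[1 − (24.106·0.089803 − 19.430·0.050274)/(4.6768)] = 4.48·0.74598 = 3.3420 mg/L.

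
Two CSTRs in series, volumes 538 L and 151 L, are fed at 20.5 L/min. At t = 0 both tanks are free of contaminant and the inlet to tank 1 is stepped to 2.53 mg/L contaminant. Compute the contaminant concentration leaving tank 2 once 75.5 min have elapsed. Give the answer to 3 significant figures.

2.33 mg/L

Each tank obeys Vᵢ dCᵢ/dt = Q(Cᵢ₋₁ − Cᵢ), so τᵢ = Vᵢ/Q.
τ₁ = 538/20.5 = 26.244 min; τ₂ = 151/20.5 = 7.3659 min.
Tank 1: C₁ = C_in(1 − e^(−t/τ₁)). Tank 2 (τ₁ ≠ τ₂): C₂ = C_in[1 − (τ₁ e^(−t/τ₁) − τ₂ e^(−t/τ₂))/(τ₁ − τ₂)].
At t = 75.5: e^(−t/τ₁) = 0.056311, e^(−t/τ₂) = 3.5358e-05.
C₂ = 2.53·[1 − (26.244·0.056311 − 7.3659·3.5358e-05)/(18.878)] = 2.53·0.92173 = 2.3320 mg/L.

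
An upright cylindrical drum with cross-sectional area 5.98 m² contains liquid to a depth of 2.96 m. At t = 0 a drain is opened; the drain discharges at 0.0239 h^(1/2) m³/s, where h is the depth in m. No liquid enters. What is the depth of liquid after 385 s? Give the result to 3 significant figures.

A dh/dt = −Q_out = −0.0239 √h.
This is separable: 2 d(√h)/dt = −0.0239/A, so √h = √h₀ − (0.0239/(2A)) t.
√h = √2.96 − 0.0239·385/(2·5.98) = 1.7205 − 0.76936 = 0.95111.
h = 0.95111² = 0.90461 m.

0.905 m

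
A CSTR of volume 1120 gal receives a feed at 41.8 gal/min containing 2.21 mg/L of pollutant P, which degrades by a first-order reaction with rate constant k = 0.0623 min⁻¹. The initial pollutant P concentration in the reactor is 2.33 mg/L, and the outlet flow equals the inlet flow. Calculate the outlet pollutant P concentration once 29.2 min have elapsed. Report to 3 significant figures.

Accumulation = in − out − consumed: V dC/dt = Q C_in − Q C − k V C.
dC/dt = (Q/V) C_in − (Q/V + k) C; effective rate a = Q/V + k = 0.037321 + 0.0623 = 0.099621 min⁻¹.
C_ss = Q C_in/(Q + kV) = 0.82794 mg/L; C(t) = C_ss + (C₀ − C_ss) e^(−a t).
C(29.2) = 0.82794 + (1.5021)·e^(−0.099621·29.2) = 0.82794 + (1.5021)·0.054533 = 0.90985 mg/L.

0.910 mg/L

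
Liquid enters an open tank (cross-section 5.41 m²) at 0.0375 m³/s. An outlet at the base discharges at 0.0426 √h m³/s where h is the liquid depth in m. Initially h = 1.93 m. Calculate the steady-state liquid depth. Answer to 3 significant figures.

Level balance: A dh/dt = 0.0375 − 0.0426 √h. Setting dh/dt = 0:
Q_in = 0.0426 √h_ss ⇒ √h_ss = 0.0375/0.0426 = 0.88028.
h_ss = 0.88028² = 0.77490 m. (Since h₀ = 1.93 m > h_ss, the level will fall toward this value.)

0.775 m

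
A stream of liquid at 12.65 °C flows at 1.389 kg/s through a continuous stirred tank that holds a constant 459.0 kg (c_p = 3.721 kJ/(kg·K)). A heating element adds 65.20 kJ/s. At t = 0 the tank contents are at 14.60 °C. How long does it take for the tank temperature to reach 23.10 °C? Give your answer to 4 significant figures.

526.9 s

M c_p dT/dt = ṁ c_p (T_in − T) + Q̇.
τ = M/ṁ = 330.454 s; T_ss = T_in + Q̇/(ṁ c_p) = 25.2650 °C.
T(t) = T_ss + (T₀ − T_ss) e^(−t/τ). Set T = 23.10:
e^(−t/τ) = (23.10 − 25.2650)/(14.60 − 25.2650) = 0.202997
t = −330.454 · ln(0.202997) = 526.929 s.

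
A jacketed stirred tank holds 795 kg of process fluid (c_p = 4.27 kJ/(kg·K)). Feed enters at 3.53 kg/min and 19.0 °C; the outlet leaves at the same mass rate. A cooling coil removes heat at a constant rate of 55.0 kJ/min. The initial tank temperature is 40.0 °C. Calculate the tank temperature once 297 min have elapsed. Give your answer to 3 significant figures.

21.9 °C

Heat balance on the well-mixed liquid: M c_p dT/dt = ṁ c_p (T_in − T) − 55.0.
Rearrange: dT/dt = (T_ss − T)/τ with τ = M/ṁ = 225.21 min and T_ss = T_in − Q̇/(ṁ c_p) = 15.351 °C.
Integrating: T(t) = T_ss + (T₀ − T_ss) e^(−t/τ).
T(297) = 15.351 + (24.649)·e^(−297/225.21) = 15.351 + (24.649)·0.26747 = 21.944 °C.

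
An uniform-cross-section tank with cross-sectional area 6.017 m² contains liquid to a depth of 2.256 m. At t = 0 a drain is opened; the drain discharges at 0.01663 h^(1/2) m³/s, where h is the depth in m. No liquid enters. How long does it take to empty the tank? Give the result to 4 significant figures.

1087 s

A dh/dt = −Q_out = −0.01663 √h.
This is separable: 2 d(√h)/dt = −0.01663/A, so √h = √h₀ − (0.01663/(2A)) t.
Tank is empty when √h = 0: t_empty = 2A√h₀/0.01663.
t_empty = 2·6.017·√2.256/0.01663 = 12.0340·1.50200/0.01663 = 1086.89 s.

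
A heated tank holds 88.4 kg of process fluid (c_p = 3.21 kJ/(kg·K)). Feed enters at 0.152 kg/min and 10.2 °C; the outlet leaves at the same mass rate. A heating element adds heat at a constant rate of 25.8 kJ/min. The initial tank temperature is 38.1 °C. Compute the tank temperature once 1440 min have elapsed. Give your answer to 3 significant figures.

Heat balance on the well-mixed liquid: M c_p dT/dt = ṁ c_p (T_in − T) + 25.8.
Rearrange: dT/dt = (T_ss − T)/τ with τ = M/ṁ = 581.58 min and T_ss = T_in + Q̇/(ṁ c_p) = 63.078 °C.
Integrating: T(t) = T_ss + (T₀ − T_ss) e^(−t/τ).
T(1440) = 63.078 + (-24.978)·e^(−1440/581.58) = 63.078 + (-24.978)·0.084077 = 60.977 °C.

61.0 °C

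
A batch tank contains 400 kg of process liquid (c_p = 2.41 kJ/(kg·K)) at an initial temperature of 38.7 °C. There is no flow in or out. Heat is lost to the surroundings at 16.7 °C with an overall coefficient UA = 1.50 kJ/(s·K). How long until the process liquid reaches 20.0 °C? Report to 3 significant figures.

Unsteady energy balance on the tank contents: M c_p dT/dt = −UA(T − T_amb).
τ = M c_p/UA = 642.67 s; T_ss = T_amb = 16.700 °C.
T(t) = T_ss + (T₀ − T_ss)e^(−t/τ); set T = 20.0:
t = −τ ln[(T − T_ss)/(T₀ − T_ss)] = −642.67 · ln(0.15000) = 1219.2 s.

1220 s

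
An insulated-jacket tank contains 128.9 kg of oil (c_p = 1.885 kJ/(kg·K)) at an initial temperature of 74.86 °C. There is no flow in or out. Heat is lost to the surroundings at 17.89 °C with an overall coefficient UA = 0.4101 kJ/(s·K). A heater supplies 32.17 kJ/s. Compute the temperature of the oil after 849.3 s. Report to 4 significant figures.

Heat balance on the well-mixed liquid: M c_p dT/dt = −UA(T − T_amb) + Q̇.
dT/dt = (T_ss − T)/τ with T_ss = T_amb + Q̇/UA = 17.89 + 32.17/0.4101 = 96.3343 °C, τ = M c_p/UA = 128.9·1.885/0.4101 = 592.481 s.
T approaches T_ss exponentially: T(t) = T_ss + (T₀ − T_ss) e^(−t/τ).
T(849.3) = 96.3343 + (-21.4743)·0.238482 = 91.2131 °C.

91.21 °C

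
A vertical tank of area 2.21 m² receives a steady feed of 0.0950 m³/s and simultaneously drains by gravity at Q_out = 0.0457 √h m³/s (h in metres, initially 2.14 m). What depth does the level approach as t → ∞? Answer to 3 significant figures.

4.32 m

Level balance: A dh/dt = 0.0950 − 0.0457 √h. Setting dh/dt = 0:
Q_in = 0.0457 √h_ss ⇒ √h_ss = 0.0950/0.0457 = 2.0788.
h_ss = 2.0788² = 4.3213 m. (Since h₀ = 2.14 m < h_ss, the level will rise toward this value.)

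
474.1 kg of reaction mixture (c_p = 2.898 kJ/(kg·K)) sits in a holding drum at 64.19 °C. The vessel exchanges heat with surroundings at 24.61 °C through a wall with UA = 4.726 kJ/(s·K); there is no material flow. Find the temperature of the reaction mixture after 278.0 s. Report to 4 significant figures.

39.82 °C

Lumped-capacitance energy balance: M c_p dT/dt = UA(T_amb − T).
dT/dt = (T_ss − T)/τ with T_ss = T_amb = 24.6100 °C, τ = M c_p/UA = 474.1·2.898/4.726 = 290.720 s.
Solution: T(t) = T_ss + (T₀ − T_ss) e^(−t/τ).
T(278.0) = 24.6100 + (39.5800)·0.384333 = 39.8219 °C.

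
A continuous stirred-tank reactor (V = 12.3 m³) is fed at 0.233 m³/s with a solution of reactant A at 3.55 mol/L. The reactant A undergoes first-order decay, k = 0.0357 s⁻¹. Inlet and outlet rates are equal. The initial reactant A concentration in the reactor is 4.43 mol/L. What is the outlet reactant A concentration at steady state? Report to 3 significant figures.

Species balance: V dC/dt = Q C_in − Q C − k V C.
At steady state: 0 = Q C_in − (Q + kV) C_ss, so C_ss = Q C_in/(Q + kV).
C_ss = 0.233·3.55/(0.233 + 0.0357·12.3) = 0.82715/0.67211 = 1.2307 mol/L.

1.23 mol/L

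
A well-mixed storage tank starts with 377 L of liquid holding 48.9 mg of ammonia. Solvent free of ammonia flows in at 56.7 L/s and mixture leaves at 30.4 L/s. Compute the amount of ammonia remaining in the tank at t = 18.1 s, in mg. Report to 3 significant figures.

Let m(t) be the amount of ammonia. Volume: V(t) = V₀ + (Q_in − Q_out) t = 377 + 26.300 t; V(18.1) = 853.03 L.
No ammonia enters, so dm/dt = −Q_out · (m/V).
dm/m = −Q_out dt/(V₀ + 26.300 t); integrating gives ln(m/m₀) = −(Q_out/(Q_in−Q_out)) ln(V/V₀).
m = m₀ (V₀/V)^(Q_out/(Q_in−Q_out)) = 48.9 × (377/853.03)^(1.1559) = 19.028 mg.

19.0 mg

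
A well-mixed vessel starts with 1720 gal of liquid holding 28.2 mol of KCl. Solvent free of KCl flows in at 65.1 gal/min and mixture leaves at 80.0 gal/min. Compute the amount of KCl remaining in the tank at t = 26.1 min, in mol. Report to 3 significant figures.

Let m(t) be the amount of KCl. Volume: V(t) = V₀ + (Q_in − Q_out) t = 1720 − 14.900 t; V(26.1) = 1331.1 gal.
Solute balance: dm/dt = 0 − Q_out C = −Q_out m/V(t).
dm/m = −Q_out dt/(V₀ − 14.900 t); integrating gives ln(m/m₀) = −(Q_out/(Q_in−Q_out)) ln(V/V₀).
m = m₀ (V₀/V)^(Q_out/(Q_in−Q_out)) = 28.2 × (1720/1331.1)^(-5.3691) = 7.1218 mol.

7.12 mol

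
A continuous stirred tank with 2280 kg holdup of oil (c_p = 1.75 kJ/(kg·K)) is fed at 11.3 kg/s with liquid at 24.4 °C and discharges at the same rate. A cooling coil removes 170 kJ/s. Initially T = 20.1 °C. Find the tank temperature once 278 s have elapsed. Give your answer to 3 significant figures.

Heat balance on the well-mixed liquid: M c_p dT/dt = ṁ c_p (T_in − T) − 170.
τ = M/ṁ = 201.77 s; T_ss = T_in − Q̇/(ṁ c_p) = 24.4 − 170/(11.3·1.75) = 15.803 °C.
T approaches T_ss exponentially: T(t) = T_ss + (T₀ − T_ss) e^(−t/τ).
T(278) = 15.803 + (4.2967)·e^(−278/201.77) = 15.803 + (4.2967)·0.25213 = 16.887 °C.

16.9 °C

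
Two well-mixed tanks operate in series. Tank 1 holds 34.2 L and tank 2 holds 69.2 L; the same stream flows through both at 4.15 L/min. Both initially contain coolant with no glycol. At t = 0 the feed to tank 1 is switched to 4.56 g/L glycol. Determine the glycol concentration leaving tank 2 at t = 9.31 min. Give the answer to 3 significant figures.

Each tank obeys Vᵢ dCᵢ/dt = Q(Cᵢ₋₁ − Cᵢ), so τᵢ = Vᵢ/Q.
τ₁ = 34.2/4.15 = 8.2410 min; τ₂ = 69.2/4.15 = 16.675 min.
Tank 1: C₁ = C_in(1 − e^(−t/τ₁)). Tank 2 (τ₁ ≠ τ₂): C₂ = C_in[1 − (τ₁ e^(−t/τ₁) − τ₂ e^(−t/τ₂))/(τ₁ − τ₂)].
At t = 9.31: e^(−t/τ₁) = 0.32312, e^(−t/τ₂) = 0.57216.
C₂ = 4.56·[1 − (8.2410·0.32312 − 16.675·0.57216)/(-8.4337)] = 4.56·0.18449 = 0.84127 g/L.

0.841 g/L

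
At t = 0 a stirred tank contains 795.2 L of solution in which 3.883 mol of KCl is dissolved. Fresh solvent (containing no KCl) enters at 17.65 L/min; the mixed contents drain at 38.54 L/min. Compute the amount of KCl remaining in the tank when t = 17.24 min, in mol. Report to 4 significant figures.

Let m(t) be the amount of KCl. Volume: V(t) = V₀ + (Q_in − Q_out) t = 795.2 − 20.8900 t; V(17.24) = 435.056 L.
No KCl enters, so dm/dt = −Q_out · (m/V).
Separate: dm/m = −Q_out dt/V(t) ⇒ ln(m/m₀) = −(Q_out/(Q_in−Q_out)) ln(V/V₀).
m = m₀ (V₀/V)^(Q_out/(Q_in−Q_out)) = 3.883 × (795.2/435.056)^(-1.84490) = 1.27624 mol.

1.276 mol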